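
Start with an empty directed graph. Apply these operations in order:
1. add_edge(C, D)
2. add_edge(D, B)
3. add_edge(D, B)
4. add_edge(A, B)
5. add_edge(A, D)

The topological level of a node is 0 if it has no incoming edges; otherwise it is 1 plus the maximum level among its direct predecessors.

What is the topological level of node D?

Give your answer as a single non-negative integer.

Op 1: add_edge(C, D). Edges now: 1
Op 2: add_edge(D, B). Edges now: 2
Op 3: add_edge(D, B) (duplicate, no change). Edges now: 2
Op 4: add_edge(A, B). Edges now: 3
Op 5: add_edge(A, D). Edges now: 4
Compute levels (Kahn BFS):
  sources (in-degree 0): A, C
  process A: level=0
    A->B: in-degree(B)=1, level(B)>=1
    A->D: in-degree(D)=1, level(D)>=1
  process C: level=0
    C->D: in-degree(D)=0, level(D)=1, enqueue
  process D: level=1
    D->B: in-degree(B)=0, level(B)=2, enqueue
  process B: level=2
All levels: A:0, B:2, C:0, D:1
level(D) = 1

Answer: 1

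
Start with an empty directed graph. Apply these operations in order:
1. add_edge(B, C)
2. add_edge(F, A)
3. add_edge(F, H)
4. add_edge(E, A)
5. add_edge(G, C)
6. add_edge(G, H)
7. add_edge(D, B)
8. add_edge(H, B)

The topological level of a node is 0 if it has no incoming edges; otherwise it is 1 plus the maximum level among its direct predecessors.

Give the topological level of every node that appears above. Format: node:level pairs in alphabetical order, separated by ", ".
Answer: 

Op 1: add_edge(B, C). Edges now: 1
Op 2: add_edge(F, A). Edges now: 2
Op 3: add_edge(F, H). Edges now: 3
Op 4: add_edge(E, A). Edges now: 4
Op 5: add_edge(G, C). Edges now: 5
Op 6: add_edge(G, H). Edges now: 6
Op 7: add_edge(D, B). Edges now: 7
Op 8: add_edge(H, B). Edges now: 8
Compute levels (Kahn BFS):
  sources (in-degree 0): D, E, F, G
  process D: level=0
    D->B: in-degree(B)=1, level(B)>=1
  process E: level=0
    E->A: in-degree(A)=1, level(A)>=1
  process F: level=0
    F->A: in-degree(A)=0, level(A)=1, enqueue
    F->H: in-degree(H)=1, level(H)>=1
  process G: level=0
    G->C: in-degree(C)=1, level(C)>=1
    G->H: in-degree(H)=0, level(H)=1, enqueue
  process A: level=1
  process H: level=1
    H->B: in-degree(B)=0, level(B)=2, enqueue
  process B: level=2
    B->C: in-degree(C)=0, level(C)=3, enqueue
  process C: level=3
All levels: A:1, B:2, C:3, D:0, E:0, F:0, G:0, H:1

Answer: A:1, B:2, C:3, D:0, E:0, F:0, G:0, H:1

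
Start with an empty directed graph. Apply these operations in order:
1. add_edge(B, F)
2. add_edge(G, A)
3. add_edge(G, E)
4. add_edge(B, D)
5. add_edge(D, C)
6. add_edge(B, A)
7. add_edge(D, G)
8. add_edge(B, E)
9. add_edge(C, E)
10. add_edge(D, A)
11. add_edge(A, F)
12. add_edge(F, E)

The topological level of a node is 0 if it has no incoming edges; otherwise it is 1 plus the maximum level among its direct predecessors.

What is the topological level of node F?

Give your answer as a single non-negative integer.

Op 1: add_edge(B, F). Edges now: 1
Op 2: add_edge(G, A). Edges now: 2
Op 3: add_edge(G, E). Edges now: 3
Op 4: add_edge(B, D). Edges now: 4
Op 5: add_edge(D, C). Edges now: 5
Op 6: add_edge(B, A). Edges now: 6
Op 7: add_edge(D, G). Edges now: 7
Op 8: add_edge(B, E). Edges now: 8
Op 9: add_edge(C, E). Edges now: 9
Op 10: add_edge(D, A). Edges now: 10
Op 11: add_edge(A, F). Edges now: 11
Op 12: add_edge(F, E). Edges now: 12
Compute levels (Kahn BFS):
  sources (in-degree 0): B
  process B: level=0
    B->A: in-degree(A)=2, level(A)>=1
    B->D: in-degree(D)=0, level(D)=1, enqueue
    B->E: in-degree(E)=3, level(E)>=1
    B->F: in-degree(F)=1, level(F)>=1
  process D: level=1
    D->A: in-degree(A)=1, level(A)>=2
    D->C: in-degree(C)=0, level(C)=2, enqueue
    D->G: in-degree(G)=0, level(G)=2, enqueue
  process C: level=2
    C->E: in-degree(E)=2, level(E)>=3
  process G: level=2
    G->A: in-degree(A)=0, level(A)=3, enqueue
    G->E: in-degree(E)=1, level(E)>=3
  process A: level=3
    A->F: in-degree(F)=0, level(F)=4, enqueue
  process F: level=4
    F->E: in-degree(E)=0, level(E)=5, enqueue
  process E: level=5
All levels: A:3, B:0, C:2, D:1, E:5, F:4, G:2
level(F) = 4

Answer: 4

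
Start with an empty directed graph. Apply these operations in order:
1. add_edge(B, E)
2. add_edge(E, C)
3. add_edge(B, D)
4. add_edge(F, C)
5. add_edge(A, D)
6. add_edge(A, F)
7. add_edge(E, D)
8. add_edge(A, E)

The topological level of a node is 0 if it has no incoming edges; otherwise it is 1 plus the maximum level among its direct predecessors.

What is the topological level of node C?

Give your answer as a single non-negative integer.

Op 1: add_edge(B, E). Edges now: 1
Op 2: add_edge(E, C). Edges now: 2
Op 3: add_edge(B, D). Edges now: 3
Op 4: add_edge(F, C). Edges now: 4
Op 5: add_edge(A, D). Edges now: 5
Op 6: add_edge(A, F). Edges now: 6
Op 7: add_edge(E, D). Edges now: 7
Op 8: add_edge(A, E). Edges now: 8
Compute levels (Kahn BFS):
  sources (in-degree 0): A, B
  process A: level=0
    A->D: in-degree(D)=2, level(D)>=1
    A->E: in-degree(E)=1, level(E)>=1
    A->F: in-degree(F)=0, level(F)=1, enqueue
  process B: level=0
    B->D: in-degree(D)=1, level(D)>=1
    B->E: in-degree(E)=0, level(E)=1, enqueue
  process F: level=1
    F->C: in-degree(C)=1, level(C)>=2
  process E: level=1
    E->C: in-degree(C)=0, level(C)=2, enqueue
    E->D: in-degree(D)=0, level(D)=2, enqueue
  process C: level=2
  process D: level=2
All levels: A:0, B:0, C:2, D:2, E:1, F:1
level(C) = 2

Answer: 2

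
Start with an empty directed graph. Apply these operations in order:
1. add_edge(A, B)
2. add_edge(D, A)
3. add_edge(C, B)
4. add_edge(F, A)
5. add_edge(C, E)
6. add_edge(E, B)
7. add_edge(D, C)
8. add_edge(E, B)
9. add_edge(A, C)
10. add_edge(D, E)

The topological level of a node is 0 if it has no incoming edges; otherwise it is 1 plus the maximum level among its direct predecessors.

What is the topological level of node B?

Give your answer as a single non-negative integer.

Answer: 4

Derivation:
Op 1: add_edge(A, B). Edges now: 1
Op 2: add_edge(D, A). Edges now: 2
Op 3: add_edge(C, B). Edges now: 3
Op 4: add_edge(F, A). Edges now: 4
Op 5: add_edge(C, E). Edges now: 5
Op 6: add_edge(E, B). Edges now: 6
Op 7: add_edge(D, C). Edges now: 7
Op 8: add_edge(E, B) (duplicate, no change). Edges now: 7
Op 9: add_edge(A, C). Edges now: 8
Op 10: add_edge(D, E). Edges now: 9
Compute levels (Kahn BFS):
  sources (in-degree 0): D, F
  process D: level=0
    D->A: in-degree(A)=1, level(A)>=1
    D->C: in-degree(C)=1, level(C)>=1
    D->E: in-degree(E)=1, level(E)>=1
  process F: level=0
    F->A: in-degree(A)=0, level(A)=1, enqueue
  process A: level=1
    A->B: in-degree(B)=2, level(B)>=2
    A->C: in-degree(C)=0, level(C)=2, enqueue
  process C: level=2
    C->B: in-degree(B)=1, level(B)>=3
    C->E: in-degree(E)=0, level(E)=3, enqueue
  process E: level=3
    E->B: in-degree(B)=0, level(B)=4, enqueue
  process B: level=4
All levels: A:1, B:4, C:2, D:0, E:3, F:0
level(B) = 4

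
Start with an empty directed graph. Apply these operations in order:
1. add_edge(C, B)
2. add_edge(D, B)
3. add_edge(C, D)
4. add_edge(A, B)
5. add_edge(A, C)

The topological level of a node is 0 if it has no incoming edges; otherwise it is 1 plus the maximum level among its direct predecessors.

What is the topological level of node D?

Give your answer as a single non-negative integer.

Op 1: add_edge(C, B). Edges now: 1
Op 2: add_edge(D, B). Edges now: 2
Op 3: add_edge(C, D). Edges now: 3
Op 4: add_edge(A, B). Edges now: 4
Op 5: add_edge(A, C). Edges now: 5
Compute levels (Kahn BFS):
  sources (in-degree 0): A
  process A: level=0
    A->B: in-degree(B)=2, level(B)>=1
    A->C: in-degree(C)=0, level(C)=1, enqueue
  process C: level=1
    C->B: in-degree(B)=1, level(B)>=2
    C->D: in-degree(D)=0, level(D)=2, enqueue
  process D: level=2
    D->B: in-degree(B)=0, level(B)=3, enqueue
  process B: level=3
All levels: A:0, B:3, C:1, D:2
level(D) = 2

Answer: 2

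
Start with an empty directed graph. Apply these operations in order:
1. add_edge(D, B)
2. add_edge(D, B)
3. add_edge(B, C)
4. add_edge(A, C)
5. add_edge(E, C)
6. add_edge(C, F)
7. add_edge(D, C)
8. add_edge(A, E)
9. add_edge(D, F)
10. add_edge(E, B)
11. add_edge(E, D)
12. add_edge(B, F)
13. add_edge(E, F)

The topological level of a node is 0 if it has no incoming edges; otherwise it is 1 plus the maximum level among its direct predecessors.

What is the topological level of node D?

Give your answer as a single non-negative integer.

Op 1: add_edge(D, B). Edges now: 1
Op 2: add_edge(D, B) (duplicate, no change). Edges now: 1
Op 3: add_edge(B, C). Edges now: 2
Op 4: add_edge(A, C). Edges now: 3
Op 5: add_edge(E, C). Edges now: 4
Op 6: add_edge(C, F). Edges now: 5
Op 7: add_edge(D, C). Edges now: 6
Op 8: add_edge(A, E). Edges now: 7
Op 9: add_edge(D, F). Edges now: 8
Op 10: add_edge(E, B). Edges now: 9
Op 11: add_edge(E, D). Edges now: 10
Op 12: add_edge(B, F). Edges now: 11
Op 13: add_edge(E, F). Edges now: 12
Compute levels (Kahn BFS):
  sources (in-degree 0): A
  process A: level=0
    A->C: in-degree(C)=3, level(C)>=1
    A->E: in-degree(E)=0, level(E)=1, enqueue
  process E: level=1
    E->B: in-degree(B)=1, level(B)>=2
    E->C: in-degree(C)=2, level(C)>=2
    E->D: in-degree(D)=0, level(D)=2, enqueue
    E->F: in-degree(F)=3, level(F)>=2
  process D: level=2
    D->B: in-degree(B)=0, level(B)=3, enqueue
    D->C: in-degree(C)=1, level(C)>=3
    D->F: in-degree(F)=2, level(F)>=3
  process B: level=3
    B->C: in-degree(C)=0, level(C)=4, enqueue
    B->F: in-degree(F)=1, level(F)>=4
  process C: level=4
    C->F: in-degree(F)=0, level(F)=5, enqueue
  process F: level=5
All levels: A:0, B:3, C:4, D:2, E:1, F:5
level(D) = 2

Answer: 2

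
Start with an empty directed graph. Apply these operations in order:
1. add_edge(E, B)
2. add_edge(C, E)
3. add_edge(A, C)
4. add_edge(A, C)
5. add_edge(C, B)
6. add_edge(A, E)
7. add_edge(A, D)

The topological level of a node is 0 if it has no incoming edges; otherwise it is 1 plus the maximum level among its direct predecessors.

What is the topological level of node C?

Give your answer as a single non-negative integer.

Op 1: add_edge(E, B). Edges now: 1
Op 2: add_edge(C, E). Edges now: 2
Op 3: add_edge(A, C). Edges now: 3
Op 4: add_edge(A, C) (duplicate, no change). Edges now: 3
Op 5: add_edge(C, B). Edges now: 4
Op 6: add_edge(A, E). Edges now: 5
Op 7: add_edge(A, D). Edges now: 6
Compute levels (Kahn BFS):
  sources (in-degree 0): A
  process A: level=0
    A->C: in-degree(C)=0, level(C)=1, enqueue
    A->D: in-degree(D)=0, level(D)=1, enqueue
    A->E: in-degree(E)=1, level(E)>=1
  process C: level=1
    C->B: in-degree(B)=1, level(B)>=2
    C->E: in-degree(E)=0, level(E)=2, enqueue
  process D: level=1
  process E: level=2
    E->B: in-degree(B)=0, level(B)=3, enqueue
  process B: level=3
All levels: A:0, B:3, C:1, D:1, E:2
level(C) = 1

Answer: 1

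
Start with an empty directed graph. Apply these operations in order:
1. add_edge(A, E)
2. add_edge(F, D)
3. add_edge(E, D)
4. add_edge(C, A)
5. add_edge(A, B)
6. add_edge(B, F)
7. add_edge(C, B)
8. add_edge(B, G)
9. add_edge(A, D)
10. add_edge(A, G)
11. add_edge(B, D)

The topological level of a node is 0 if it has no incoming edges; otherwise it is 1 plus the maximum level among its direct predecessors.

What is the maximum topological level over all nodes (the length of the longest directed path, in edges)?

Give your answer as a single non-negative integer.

Answer: 4

Derivation:
Op 1: add_edge(A, E). Edges now: 1
Op 2: add_edge(F, D). Edges now: 2
Op 3: add_edge(E, D). Edges now: 3
Op 4: add_edge(C, A). Edges now: 4
Op 5: add_edge(A, B). Edges now: 5
Op 6: add_edge(B, F). Edges now: 6
Op 7: add_edge(C, B). Edges now: 7
Op 8: add_edge(B, G). Edges now: 8
Op 9: add_edge(A, D). Edges now: 9
Op 10: add_edge(A, G). Edges now: 10
Op 11: add_edge(B, D). Edges now: 11
Compute levels (Kahn BFS):
  sources (in-degree 0): C
  process C: level=0
    C->A: in-degree(A)=0, level(A)=1, enqueue
    C->B: in-degree(B)=1, level(B)>=1
  process A: level=1
    A->B: in-degree(B)=0, level(B)=2, enqueue
    A->D: in-degree(D)=3, level(D)>=2
    A->E: in-degree(E)=0, level(E)=2, enqueue
    A->G: in-degree(G)=1, level(G)>=2
  process B: level=2
    B->D: in-degree(D)=2, level(D)>=3
    B->F: in-degree(F)=0, level(F)=3, enqueue
    B->G: in-degree(G)=0, level(G)=3, enqueue
  process E: level=2
    E->D: in-degree(D)=1, level(D)>=3
  process F: level=3
    F->D: in-degree(D)=0, level(D)=4, enqueue
  process G: level=3
  process D: level=4
All levels: A:1, B:2, C:0, D:4, E:2, F:3, G:3
max level = 4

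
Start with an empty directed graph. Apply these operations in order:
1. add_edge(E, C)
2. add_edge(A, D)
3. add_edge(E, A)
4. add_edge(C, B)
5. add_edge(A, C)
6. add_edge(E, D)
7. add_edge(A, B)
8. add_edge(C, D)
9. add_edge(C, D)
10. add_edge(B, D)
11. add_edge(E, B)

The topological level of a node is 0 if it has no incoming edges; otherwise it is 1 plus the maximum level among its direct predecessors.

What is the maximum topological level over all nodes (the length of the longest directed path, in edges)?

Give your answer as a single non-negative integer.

Op 1: add_edge(E, C). Edges now: 1
Op 2: add_edge(A, D). Edges now: 2
Op 3: add_edge(E, A). Edges now: 3
Op 4: add_edge(C, B). Edges now: 4
Op 5: add_edge(A, C). Edges now: 5
Op 6: add_edge(E, D). Edges now: 6
Op 7: add_edge(A, B). Edges now: 7
Op 8: add_edge(C, D). Edges now: 8
Op 9: add_edge(C, D) (duplicate, no change). Edges now: 8
Op 10: add_edge(B, D). Edges now: 9
Op 11: add_edge(E, B). Edges now: 10
Compute levels (Kahn BFS):
  sources (in-degree 0): E
  process E: level=0
    E->A: in-degree(A)=0, level(A)=1, enqueue
    E->B: in-degree(B)=2, level(B)>=1
    E->C: in-degree(C)=1, level(C)>=1
    E->D: in-degree(D)=3, level(D)>=1
  process A: level=1
    A->B: in-degree(B)=1, level(B)>=2
    A->C: in-degree(C)=0, level(C)=2, enqueue
    A->D: in-degree(D)=2, level(D)>=2
  process C: level=2
    C->B: in-degree(B)=0, level(B)=3, enqueue
    C->D: in-degree(D)=1, level(D)>=3
  process B: level=3
    B->D: in-degree(D)=0, level(D)=4, enqueue
  process D: level=4
All levels: A:1, B:3, C:2, D:4, E:0
max level = 4

Answer: 4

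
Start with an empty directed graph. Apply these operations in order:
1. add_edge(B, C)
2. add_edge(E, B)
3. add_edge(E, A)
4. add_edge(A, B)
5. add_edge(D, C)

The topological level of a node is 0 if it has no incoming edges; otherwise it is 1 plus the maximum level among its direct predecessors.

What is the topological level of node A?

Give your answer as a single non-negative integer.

Answer: 1

Derivation:
Op 1: add_edge(B, C). Edges now: 1
Op 2: add_edge(E, B). Edges now: 2
Op 3: add_edge(E, A). Edges now: 3
Op 4: add_edge(A, B). Edges now: 4
Op 5: add_edge(D, C). Edges now: 5
Compute levels (Kahn BFS):
  sources (in-degree 0): D, E
  process D: level=0
    D->C: in-degree(C)=1, level(C)>=1
  process E: level=0
    E->A: in-degree(A)=0, level(A)=1, enqueue
    E->B: in-degree(B)=1, level(B)>=1
  process A: level=1
    A->B: in-degree(B)=0, level(B)=2, enqueue
  process B: level=2
    B->C: in-degree(C)=0, level(C)=3, enqueue
  process C: level=3
All levels: A:1, B:2, C:3, D:0, E:0
level(A) = 1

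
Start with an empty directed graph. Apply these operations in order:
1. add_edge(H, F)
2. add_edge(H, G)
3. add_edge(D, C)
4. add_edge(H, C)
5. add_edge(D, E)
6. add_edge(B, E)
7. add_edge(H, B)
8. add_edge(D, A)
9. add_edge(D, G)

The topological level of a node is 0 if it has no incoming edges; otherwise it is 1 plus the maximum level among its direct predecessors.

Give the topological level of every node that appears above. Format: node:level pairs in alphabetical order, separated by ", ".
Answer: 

Answer: A:1, B:1, C:1, D:0, E:2, F:1, G:1, H:0

Derivation:
Op 1: add_edge(H, F). Edges now: 1
Op 2: add_edge(H, G). Edges now: 2
Op 3: add_edge(D, C). Edges now: 3
Op 4: add_edge(H, C). Edges now: 4
Op 5: add_edge(D, E). Edges now: 5
Op 6: add_edge(B, E). Edges now: 6
Op 7: add_edge(H, B). Edges now: 7
Op 8: add_edge(D, A). Edges now: 8
Op 9: add_edge(D, G). Edges now: 9
Compute levels (Kahn BFS):
  sources (in-degree 0): D, H
  process D: level=0
    D->A: in-degree(A)=0, level(A)=1, enqueue
    D->C: in-degree(C)=1, level(C)>=1
    D->E: in-degree(E)=1, level(E)>=1
    D->G: in-degree(G)=1, level(G)>=1
  process H: level=0
    H->B: in-degree(B)=0, level(B)=1, enqueue
    H->C: in-degree(C)=0, level(C)=1, enqueue
    H->F: in-degree(F)=0, level(F)=1, enqueue
    H->G: in-degree(G)=0, level(G)=1, enqueue
  process A: level=1
  process B: level=1
    B->E: in-degree(E)=0, level(E)=2, enqueue
  process C: level=1
  process F: level=1
  process G: level=1
  process E: level=2
All levels: A:1, B:1, C:1, D:0, E:2, F:1, G:1, H:0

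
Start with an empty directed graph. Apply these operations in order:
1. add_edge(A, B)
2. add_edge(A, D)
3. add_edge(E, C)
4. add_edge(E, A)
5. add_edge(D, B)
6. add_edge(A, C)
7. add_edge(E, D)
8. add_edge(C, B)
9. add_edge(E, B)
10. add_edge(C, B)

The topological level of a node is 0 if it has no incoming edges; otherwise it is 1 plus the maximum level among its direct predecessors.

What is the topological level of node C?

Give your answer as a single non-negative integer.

Op 1: add_edge(A, B). Edges now: 1
Op 2: add_edge(A, D). Edges now: 2
Op 3: add_edge(E, C). Edges now: 3
Op 4: add_edge(E, A). Edges now: 4
Op 5: add_edge(D, B). Edges now: 5
Op 6: add_edge(A, C). Edges now: 6
Op 7: add_edge(E, D). Edges now: 7
Op 8: add_edge(C, B). Edges now: 8
Op 9: add_edge(E, B). Edges now: 9
Op 10: add_edge(C, B) (duplicate, no change). Edges now: 9
Compute levels (Kahn BFS):
  sources (in-degree 0): E
  process E: level=0
    E->A: in-degree(A)=0, level(A)=1, enqueue
    E->B: in-degree(B)=3, level(B)>=1
    E->C: in-degree(C)=1, level(C)>=1
    E->D: in-degree(D)=1, level(D)>=1
  process A: level=1
    A->B: in-degree(B)=2, level(B)>=2
    A->C: in-degree(C)=0, level(C)=2, enqueue
    A->D: in-degree(D)=0, level(D)=2, enqueue
  process C: level=2
    C->B: in-degree(B)=1, level(B)>=3
  process D: level=2
    D->B: in-degree(B)=0, level(B)=3, enqueue
  process B: level=3
All levels: A:1, B:3, C:2, D:2, E:0
level(C) = 2

Answer: 2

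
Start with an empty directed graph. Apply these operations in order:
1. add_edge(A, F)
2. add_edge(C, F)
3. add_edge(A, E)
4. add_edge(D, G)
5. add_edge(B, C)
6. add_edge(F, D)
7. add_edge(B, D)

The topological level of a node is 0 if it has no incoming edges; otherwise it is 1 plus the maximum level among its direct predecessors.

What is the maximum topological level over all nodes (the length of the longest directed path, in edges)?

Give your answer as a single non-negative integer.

Answer: 4

Derivation:
Op 1: add_edge(A, F). Edges now: 1
Op 2: add_edge(C, F). Edges now: 2
Op 3: add_edge(A, E). Edges now: 3
Op 4: add_edge(D, G). Edges now: 4
Op 5: add_edge(B, C). Edges now: 5
Op 6: add_edge(F, D). Edges now: 6
Op 7: add_edge(B, D). Edges now: 7
Compute levels (Kahn BFS):
  sources (in-degree 0): A, B
  process A: level=0
    A->E: in-degree(E)=0, level(E)=1, enqueue
    A->F: in-degree(F)=1, level(F)>=1
  process B: level=0
    B->C: in-degree(C)=0, level(C)=1, enqueue
    B->D: in-degree(D)=1, level(D)>=1
  process E: level=1
  process C: level=1
    C->F: in-degree(F)=0, level(F)=2, enqueue
  process F: level=2
    F->D: in-degree(D)=0, level(D)=3, enqueue
  process D: level=3
    D->G: in-degree(G)=0, level(G)=4, enqueue
  process G: level=4
All levels: A:0, B:0, C:1, D:3, E:1, F:2, G:4
max level = 4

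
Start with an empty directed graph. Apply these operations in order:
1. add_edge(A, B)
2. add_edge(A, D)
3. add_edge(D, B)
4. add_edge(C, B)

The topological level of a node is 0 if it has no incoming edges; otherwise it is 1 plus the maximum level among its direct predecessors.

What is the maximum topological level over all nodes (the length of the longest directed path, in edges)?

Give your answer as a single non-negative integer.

Op 1: add_edge(A, B). Edges now: 1
Op 2: add_edge(A, D). Edges now: 2
Op 3: add_edge(D, B). Edges now: 3
Op 4: add_edge(C, B). Edges now: 4
Compute levels (Kahn BFS):
  sources (in-degree 0): A, C
  process A: level=0
    A->B: in-degree(B)=2, level(B)>=1
    A->D: in-degree(D)=0, level(D)=1, enqueue
  process C: level=0
    C->B: in-degree(B)=1, level(B)>=1
  process D: level=1
    D->B: in-degree(B)=0, level(B)=2, enqueue
  process B: level=2
All levels: A:0, B:2, C:0, D:1
max level = 2

Answer: 2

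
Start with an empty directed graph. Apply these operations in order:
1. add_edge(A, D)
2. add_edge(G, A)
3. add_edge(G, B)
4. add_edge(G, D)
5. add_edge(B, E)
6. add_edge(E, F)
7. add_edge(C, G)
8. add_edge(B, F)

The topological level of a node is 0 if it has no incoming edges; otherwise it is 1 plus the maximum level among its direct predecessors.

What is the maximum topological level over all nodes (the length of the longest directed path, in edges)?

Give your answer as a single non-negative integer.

Answer: 4

Derivation:
Op 1: add_edge(A, D). Edges now: 1
Op 2: add_edge(G, A). Edges now: 2
Op 3: add_edge(G, B). Edges now: 3
Op 4: add_edge(G, D). Edges now: 4
Op 5: add_edge(B, E). Edges now: 5
Op 6: add_edge(E, F). Edges now: 6
Op 7: add_edge(C, G). Edges now: 7
Op 8: add_edge(B, F). Edges now: 8
Compute levels (Kahn BFS):
  sources (in-degree 0): C
  process C: level=0
    C->G: in-degree(G)=0, level(G)=1, enqueue
  process G: level=1
    G->A: in-degree(A)=0, level(A)=2, enqueue
    G->B: in-degree(B)=0, level(B)=2, enqueue
    G->D: in-degree(D)=1, level(D)>=2
  process A: level=2
    A->D: in-degree(D)=0, level(D)=3, enqueue
  process B: level=2
    B->E: in-degree(E)=0, level(E)=3, enqueue
    B->F: in-degree(F)=1, level(F)>=3
  process D: level=3
  process E: level=3
    E->F: in-degree(F)=0, level(F)=4, enqueue
  process F: level=4
All levels: A:2, B:2, C:0, D:3, E:3, F:4, G:1
max level = 4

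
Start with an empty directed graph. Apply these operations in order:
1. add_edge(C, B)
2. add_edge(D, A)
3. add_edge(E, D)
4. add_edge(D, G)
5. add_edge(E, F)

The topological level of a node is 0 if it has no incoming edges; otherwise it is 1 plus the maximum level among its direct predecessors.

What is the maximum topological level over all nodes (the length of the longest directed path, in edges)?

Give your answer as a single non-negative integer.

Answer: 2

Derivation:
Op 1: add_edge(C, B). Edges now: 1
Op 2: add_edge(D, A). Edges now: 2
Op 3: add_edge(E, D). Edges now: 3
Op 4: add_edge(D, G). Edges now: 4
Op 5: add_edge(E, F). Edges now: 5
Compute levels (Kahn BFS):
  sources (in-degree 0): C, E
  process C: level=0
    C->B: in-degree(B)=0, level(B)=1, enqueue
  process E: level=0
    E->D: in-degree(D)=0, level(D)=1, enqueue
    E->F: in-degree(F)=0, level(F)=1, enqueue
  process B: level=1
  process D: level=1
    D->A: in-degree(A)=0, level(A)=2, enqueue
    D->G: in-degree(G)=0, level(G)=2, enqueue
  process F: level=1
  process A: level=2
  process G: level=2
All levels: A:2, B:1, C:0, D:1, E:0, F:1, G:2
max level = 2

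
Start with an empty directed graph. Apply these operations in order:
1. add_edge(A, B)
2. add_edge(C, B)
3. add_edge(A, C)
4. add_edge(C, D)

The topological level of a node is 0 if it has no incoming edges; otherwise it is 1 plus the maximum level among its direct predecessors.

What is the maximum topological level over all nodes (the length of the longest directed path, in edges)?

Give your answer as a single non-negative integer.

Answer: 2

Derivation:
Op 1: add_edge(A, B). Edges now: 1
Op 2: add_edge(C, B). Edges now: 2
Op 3: add_edge(A, C). Edges now: 3
Op 4: add_edge(C, D). Edges now: 4
Compute levels (Kahn BFS):
  sources (in-degree 0): A
  process A: level=0
    A->B: in-degree(B)=1, level(B)>=1
    A->C: in-degree(C)=0, level(C)=1, enqueue
  process C: level=1
    C->B: in-degree(B)=0, level(B)=2, enqueue
    C->D: in-degree(D)=0, level(D)=2, enqueue
  process B: level=2
  process D: level=2
All levels: A:0, B:2, C:1, D:2
max level = 2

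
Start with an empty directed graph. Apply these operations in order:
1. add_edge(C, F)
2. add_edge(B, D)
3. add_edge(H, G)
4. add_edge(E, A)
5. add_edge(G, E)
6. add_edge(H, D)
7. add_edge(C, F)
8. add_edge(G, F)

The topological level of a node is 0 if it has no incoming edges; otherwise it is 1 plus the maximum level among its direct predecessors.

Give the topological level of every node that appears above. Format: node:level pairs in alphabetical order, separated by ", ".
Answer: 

Op 1: add_edge(C, F). Edges now: 1
Op 2: add_edge(B, D). Edges now: 2
Op 3: add_edge(H, G). Edges now: 3
Op 4: add_edge(E, A). Edges now: 4
Op 5: add_edge(G, E). Edges now: 5
Op 6: add_edge(H, D). Edges now: 6
Op 7: add_edge(C, F) (duplicate, no change). Edges now: 6
Op 8: add_edge(G, F). Edges now: 7
Compute levels (Kahn BFS):
  sources (in-degree 0): B, C, H
  process B: level=0
    B->D: in-degree(D)=1, level(D)>=1
  process C: level=0
    C->F: in-degree(F)=1, level(F)>=1
  process H: level=0
    H->D: in-degree(D)=0, level(D)=1, enqueue
    H->G: in-degree(G)=0, level(G)=1, enqueue
  process D: level=1
  process G: level=1
    G->E: in-degree(E)=0, level(E)=2, enqueue
    G->F: in-degree(F)=0, level(F)=2, enqueue
  process E: level=2
    E->A: in-degree(A)=0, level(A)=3, enqueue
  process F: level=2
  process A: level=3
All levels: A:3, B:0, C:0, D:1, E:2, F:2, G:1, H:0

Answer: A:3, B:0, C:0, D:1, E:2, F:2, G:1, H:0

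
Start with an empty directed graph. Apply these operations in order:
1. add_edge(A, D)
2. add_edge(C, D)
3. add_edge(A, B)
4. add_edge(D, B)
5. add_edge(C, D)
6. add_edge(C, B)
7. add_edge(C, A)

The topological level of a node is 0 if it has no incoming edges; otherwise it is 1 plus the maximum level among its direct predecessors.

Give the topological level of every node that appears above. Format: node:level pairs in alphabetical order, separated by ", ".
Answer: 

Answer: A:1, B:3, C:0, D:2

Derivation:
Op 1: add_edge(A, D). Edges now: 1
Op 2: add_edge(C, D). Edges now: 2
Op 3: add_edge(A, B). Edges now: 3
Op 4: add_edge(D, B). Edges now: 4
Op 5: add_edge(C, D) (duplicate, no change). Edges now: 4
Op 6: add_edge(C, B). Edges now: 5
Op 7: add_edge(C, A). Edges now: 6
Compute levels (Kahn BFS):
  sources (in-degree 0): C
  process C: level=0
    C->A: in-degree(A)=0, level(A)=1, enqueue
    C->B: in-degree(B)=2, level(B)>=1
    C->D: in-degree(D)=1, level(D)>=1
  process A: level=1
    A->B: in-degree(B)=1, level(B)>=2
    A->D: in-degree(D)=0, level(D)=2, enqueue
  process D: level=2
    D->B: in-degree(B)=0, level(B)=3, enqueue
  process B: level=3
All levels: A:1, B:3, C:0, D:2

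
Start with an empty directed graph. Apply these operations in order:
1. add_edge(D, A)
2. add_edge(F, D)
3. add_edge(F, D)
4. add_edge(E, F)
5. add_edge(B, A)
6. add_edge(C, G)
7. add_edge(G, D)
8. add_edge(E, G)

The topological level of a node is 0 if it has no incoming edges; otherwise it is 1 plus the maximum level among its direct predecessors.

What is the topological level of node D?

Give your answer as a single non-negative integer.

Op 1: add_edge(D, A). Edges now: 1
Op 2: add_edge(F, D). Edges now: 2
Op 3: add_edge(F, D) (duplicate, no change). Edges now: 2
Op 4: add_edge(E, F). Edges now: 3
Op 5: add_edge(B, A). Edges now: 4
Op 6: add_edge(C, G). Edges now: 5
Op 7: add_edge(G, D). Edges now: 6
Op 8: add_edge(E, G). Edges now: 7
Compute levels (Kahn BFS):
  sources (in-degree 0): B, C, E
  process B: level=0
    B->A: in-degree(A)=1, level(A)>=1
  process C: level=0
    C->G: in-degree(G)=1, level(G)>=1
  process E: level=0
    E->F: in-degree(F)=0, level(F)=1, enqueue
    E->G: in-degree(G)=0, level(G)=1, enqueue
  process F: level=1
    F->D: in-degree(D)=1, level(D)>=2
  process G: level=1
    G->D: in-degree(D)=0, level(D)=2, enqueue
  process D: level=2
    D->A: in-degree(A)=0, level(A)=3, enqueue
  process A: level=3
All levels: A:3, B:0, C:0, D:2, E:0, F:1, G:1
level(D) = 2

Answer: 2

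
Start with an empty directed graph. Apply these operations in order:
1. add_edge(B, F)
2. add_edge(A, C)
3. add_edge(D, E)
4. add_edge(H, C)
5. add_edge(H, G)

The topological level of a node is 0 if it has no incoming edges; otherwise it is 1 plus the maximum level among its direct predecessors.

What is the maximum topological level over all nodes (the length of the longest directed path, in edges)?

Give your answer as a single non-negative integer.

Op 1: add_edge(B, F). Edges now: 1
Op 2: add_edge(A, C). Edges now: 2
Op 3: add_edge(D, E). Edges now: 3
Op 4: add_edge(H, C). Edges now: 4
Op 5: add_edge(H, G). Edges now: 5
Compute levels (Kahn BFS):
  sources (in-degree 0): A, B, D, H
  process A: level=0
    A->C: in-degree(C)=1, level(C)>=1
  process B: level=0
    B->F: in-degree(F)=0, level(F)=1, enqueue
  process D: level=0
    D->E: in-degree(E)=0, level(E)=1, enqueue
  process H: level=0
    H->C: in-degree(C)=0, level(C)=1, enqueue
    H->G: in-degree(G)=0, level(G)=1, enqueue
  process F: level=1
  process E: level=1
  process C: level=1
  process G: level=1
All levels: A:0, B:0, C:1, D:0, E:1, F:1, G:1, H:0
max level = 1

Answer: 1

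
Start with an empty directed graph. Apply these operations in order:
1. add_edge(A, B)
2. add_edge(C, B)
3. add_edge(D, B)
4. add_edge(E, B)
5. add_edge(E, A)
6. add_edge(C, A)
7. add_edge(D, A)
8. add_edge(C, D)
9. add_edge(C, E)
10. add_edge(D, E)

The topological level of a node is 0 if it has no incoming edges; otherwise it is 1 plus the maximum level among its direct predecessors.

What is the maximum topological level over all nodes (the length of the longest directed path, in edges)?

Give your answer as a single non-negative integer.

Answer: 4

Derivation:
Op 1: add_edge(A, B). Edges now: 1
Op 2: add_edge(C, B). Edges now: 2
Op 3: add_edge(D, B). Edges now: 3
Op 4: add_edge(E, B). Edges now: 4
Op 5: add_edge(E, A). Edges now: 5
Op 6: add_edge(C, A). Edges now: 6
Op 7: add_edge(D, A). Edges now: 7
Op 8: add_edge(C, D). Edges now: 8
Op 9: add_edge(C, E). Edges now: 9
Op 10: add_edge(D, E). Edges now: 10
Compute levels (Kahn BFS):
  sources (in-degree 0): C
  process C: level=0
    C->A: in-degree(A)=2, level(A)>=1
    C->B: in-degree(B)=3, level(B)>=1
    C->D: in-degree(D)=0, level(D)=1, enqueue
    C->E: in-degree(E)=1, level(E)>=1
  process D: level=1
    D->A: in-degree(A)=1, level(A)>=2
    D->B: in-degree(B)=2, level(B)>=2
    D->E: in-degree(E)=0, level(E)=2, enqueue
  process E: level=2
    E->A: in-degree(A)=0, level(A)=3, enqueue
    E->B: in-degree(B)=1, level(B)>=3
  process A: level=3
    A->B: in-degree(B)=0, level(B)=4, enqueue
  process B: level=4
All levels: A:3, B:4, C:0, D:1, E:2
max level = 4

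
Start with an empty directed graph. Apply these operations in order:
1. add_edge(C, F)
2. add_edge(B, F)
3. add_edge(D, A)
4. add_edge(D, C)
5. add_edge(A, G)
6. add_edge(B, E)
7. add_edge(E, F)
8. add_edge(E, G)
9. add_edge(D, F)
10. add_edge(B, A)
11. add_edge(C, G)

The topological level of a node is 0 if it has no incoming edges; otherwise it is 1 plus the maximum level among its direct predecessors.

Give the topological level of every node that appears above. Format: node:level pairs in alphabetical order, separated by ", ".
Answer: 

Answer: A:1, B:0, C:1, D:0, E:1, F:2, G:2

Derivation:
Op 1: add_edge(C, F). Edges now: 1
Op 2: add_edge(B, F). Edges now: 2
Op 3: add_edge(D, A). Edges now: 3
Op 4: add_edge(D, C). Edges now: 4
Op 5: add_edge(A, G). Edges now: 5
Op 6: add_edge(B, E). Edges now: 6
Op 7: add_edge(E, F). Edges now: 7
Op 8: add_edge(E, G). Edges now: 8
Op 9: add_edge(D, F). Edges now: 9
Op 10: add_edge(B, A). Edges now: 10
Op 11: add_edge(C, G). Edges now: 11
Compute levels (Kahn BFS):
  sources (in-degree 0): B, D
  process B: level=0
    B->A: in-degree(A)=1, level(A)>=1
    B->E: in-degree(E)=0, level(E)=1, enqueue
    B->F: in-degree(F)=3, level(F)>=1
  process D: level=0
    D->A: in-degree(A)=0, level(A)=1, enqueue
    D->C: in-degree(C)=0, level(C)=1, enqueue
    D->F: in-degree(F)=2, level(F)>=1
  process E: level=1
    E->F: in-degree(F)=1, level(F)>=2
    E->G: in-degree(G)=2, level(G)>=2
  process A: level=1
    A->G: in-degree(G)=1, level(G)>=2
  process C: level=1
    C->F: in-degree(F)=0, level(F)=2, enqueue
    C->G: in-degree(G)=0, level(G)=2, enqueue
  process F: level=2
  process G: level=2
All levels: A:1, B:0, C:1, D:0, E:1, F:2, G:2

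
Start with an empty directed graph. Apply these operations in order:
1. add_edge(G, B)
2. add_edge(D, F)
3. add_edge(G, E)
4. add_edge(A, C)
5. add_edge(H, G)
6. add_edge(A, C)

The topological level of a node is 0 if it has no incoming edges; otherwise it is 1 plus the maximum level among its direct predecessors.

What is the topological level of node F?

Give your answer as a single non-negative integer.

Op 1: add_edge(G, B). Edges now: 1
Op 2: add_edge(D, F). Edges now: 2
Op 3: add_edge(G, E). Edges now: 3
Op 4: add_edge(A, C). Edges now: 4
Op 5: add_edge(H, G). Edges now: 5
Op 6: add_edge(A, C) (duplicate, no change). Edges now: 5
Compute levels (Kahn BFS):
  sources (in-degree 0): A, D, H
  process A: level=0
    A->C: in-degree(C)=0, level(C)=1, enqueue
  process D: level=0
    D->F: in-degree(F)=0, level(F)=1, enqueue
  process H: level=0
    H->G: in-degree(G)=0, level(G)=1, enqueue
  process C: level=1
  process F: level=1
  process G: level=1
    G->B: in-degree(B)=0, level(B)=2, enqueue
    G->E: in-degree(E)=0, level(E)=2, enqueue
  process B: level=2
  process E: level=2
All levels: A:0, B:2, C:1, D:0, E:2, F:1, G:1, H:0
level(F) = 1

Answer: 1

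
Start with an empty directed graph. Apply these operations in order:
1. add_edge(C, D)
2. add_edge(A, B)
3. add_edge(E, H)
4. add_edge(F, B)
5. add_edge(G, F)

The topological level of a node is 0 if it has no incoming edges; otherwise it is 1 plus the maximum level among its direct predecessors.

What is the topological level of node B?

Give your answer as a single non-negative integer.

Op 1: add_edge(C, D). Edges now: 1
Op 2: add_edge(A, B). Edges now: 2
Op 3: add_edge(E, H). Edges now: 3
Op 4: add_edge(F, B). Edges now: 4
Op 5: add_edge(G, F). Edges now: 5
Compute levels (Kahn BFS):
  sources (in-degree 0): A, C, E, G
  process A: level=0
    A->B: in-degree(B)=1, level(B)>=1
  process C: level=0
    C->D: in-degree(D)=0, level(D)=1, enqueue
  process E: level=0
    E->H: in-degree(H)=0, level(H)=1, enqueue
  process G: level=0
    G->F: in-degree(F)=0, level(F)=1, enqueue
  process D: level=1
  process H: level=1
  process F: level=1
    F->B: in-degree(B)=0, level(B)=2, enqueue
  process B: level=2
All levels: A:0, B:2, C:0, D:1, E:0, F:1, G:0, H:1
level(B) = 2

Answer: 2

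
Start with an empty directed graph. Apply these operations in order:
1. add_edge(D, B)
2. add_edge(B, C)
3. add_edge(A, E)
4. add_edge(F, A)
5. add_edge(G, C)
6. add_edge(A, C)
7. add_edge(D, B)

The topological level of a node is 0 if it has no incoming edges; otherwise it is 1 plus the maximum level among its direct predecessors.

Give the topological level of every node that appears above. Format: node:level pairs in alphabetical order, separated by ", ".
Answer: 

Answer: A:1, B:1, C:2, D:0, E:2, F:0, G:0

Derivation:
Op 1: add_edge(D, B). Edges now: 1
Op 2: add_edge(B, C). Edges now: 2
Op 3: add_edge(A, E). Edges now: 3
Op 4: add_edge(F, A). Edges now: 4
Op 5: add_edge(G, C). Edges now: 5
Op 6: add_edge(A, C). Edges now: 6
Op 7: add_edge(D, B) (duplicate, no change). Edges now: 6
Compute levels (Kahn BFS):
  sources (in-degree 0): D, F, G
  process D: level=0
    D->B: in-degree(B)=0, level(B)=1, enqueue
  process F: level=0
    F->A: in-degree(A)=0, level(A)=1, enqueue
  process G: level=0
    G->C: in-degree(C)=2, level(C)>=1
  process B: level=1
    B->C: in-degree(C)=1, level(C)>=2
  process A: level=1
    A->C: in-degree(C)=0, level(C)=2, enqueue
    A->E: in-degree(E)=0, level(E)=2, enqueue
  process C: level=2
  process E: level=2
All levels: A:1, B:1, C:2, D:0, E:2, F:0, G:0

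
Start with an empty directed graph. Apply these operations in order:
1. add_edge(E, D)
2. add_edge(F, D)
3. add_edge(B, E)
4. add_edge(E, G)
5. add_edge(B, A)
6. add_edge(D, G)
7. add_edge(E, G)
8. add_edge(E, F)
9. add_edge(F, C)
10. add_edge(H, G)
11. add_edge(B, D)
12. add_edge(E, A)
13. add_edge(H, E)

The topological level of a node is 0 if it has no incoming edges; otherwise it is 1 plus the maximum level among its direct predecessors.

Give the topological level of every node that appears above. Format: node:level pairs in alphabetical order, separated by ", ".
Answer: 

Op 1: add_edge(E, D). Edges now: 1
Op 2: add_edge(F, D). Edges now: 2
Op 3: add_edge(B, E). Edges now: 3
Op 4: add_edge(E, G). Edges now: 4
Op 5: add_edge(B, A). Edges now: 5
Op 6: add_edge(D, G). Edges now: 6
Op 7: add_edge(E, G) (duplicate, no change). Edges now: 6
Op 8: add_edge(E, F). Edges now: 7
Op 9: add_edge(F, C). Edges now: 8
Op 10: add_edge(H, G). Edges now: 9
Op 11: add_edge(B, D). Edges now: 10
Op 12: add_edge(E, A). Edges now: 11
Op 13: add_edge(H, E). Edges now: 12
Compute levels (Kahn BFS):
  sources (in-degree 0): B, H
  process B: level=0
    B->A: in-degree(A)=1, level(A)>=1
    B->D: in-degree(D)=2, level(D)>=1
    B->E: in-degree(E)=1, level(E)>=1
  process H: level=0
    H->E: in-degree(E)=0, level(E)=1, enqueue
    H->G: in-degree(G)=2, level(G)>=1
  process E: level=1
    E->A: in-degree(A)=0, level(A)=2, enqueue
    E->D: in-degree(D)=1, level(D)>=2
    E->F: in-degree(F)=0, level(F)=2, enqueue
    E->G: in-degree(G)=1, level(G)>=2
  process A: level=2
  process F: level=2
    F->C: in-degree(C)=0, level(C)=3, enqueue
    F->D: in-degree(D)=0, level(D)=3, enqueue
  process C: level=3
  process D: level=3
    D->G: in-degree(G)=0, level(G)=4, enqueue
  process G: level=4
All levels: A:2, B:0, C:3, D:3, E:1, F:2, G:4, H:0

Answer: A:2, B:0, C:3, D:3, E:1, F:2, G:4, H:0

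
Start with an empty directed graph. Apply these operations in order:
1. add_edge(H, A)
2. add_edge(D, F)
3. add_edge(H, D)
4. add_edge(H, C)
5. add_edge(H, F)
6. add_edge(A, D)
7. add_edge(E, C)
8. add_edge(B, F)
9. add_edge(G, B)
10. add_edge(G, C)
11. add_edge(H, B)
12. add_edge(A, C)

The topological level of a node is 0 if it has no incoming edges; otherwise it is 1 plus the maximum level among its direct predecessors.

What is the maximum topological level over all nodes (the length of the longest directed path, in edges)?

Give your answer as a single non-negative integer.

Answer: 3

Derivation:
Op 1: add_edge(H, A). Edges now: 1
Op 2: add_edge(D, F). Edges now: 2
Op 3: add_edge(H, D). Edges now: 3
Op 4: add_edge(H, C). Edges now: 4
Op 5: add_edge(H, F). Edges now: 5
Op 6: add_edge(A, D). Edges now: 6
Op 7: add_edge(E, C). Edges now: 7
Op 8: add_edge(B, F). Edges now: 8
Op 9: add_edge(G, B). Edges now: 9
Op 10: add_edge(G, C). Edges now: 10
Op 11: add_edge(H, B). Edges now: 11
Op 12: add_edge(A, C). Edges now: 12
Compute levels (Kahn BFS):
  sources (in-degree 0): E, G, H
  process E: level=0
    E->C: in-degree(C)=3, level(C)>=1
  process G: level=0
    G->B: in-degree(B)=1, level(B)>=1
    G->C: in-degree(C)=2, level(C)>=1
  process H: level=0
    H->A: in-degree(A)=0, level(A)=1, enqueue
    H->B: in-degree(B)=0, level(B)=1, enqueue
    H->C: in-degree(C)=1, level(C)>=1
    H->D: in-degree(D)=1, level(D)>=1
    H->F: in-degree(F)=2, level(F)>=1
  process A: level=1
    A->C: in-degree(C)=0, level(C)=2, enqueue
    A->D: in-degree(D)=0, level(D)=2, enqueue
  process B: level=1
    B->F: in-degree(F)=1, level(F)>=2
  process C: level=2
  process D: level=2
    D->F: in-degree(F)=0, level(F)=3, enqueue
  process F: level=3
All levels: A:1, B:1, C:2, D:2, E:0, F:3, G:0, H:0
max level = 3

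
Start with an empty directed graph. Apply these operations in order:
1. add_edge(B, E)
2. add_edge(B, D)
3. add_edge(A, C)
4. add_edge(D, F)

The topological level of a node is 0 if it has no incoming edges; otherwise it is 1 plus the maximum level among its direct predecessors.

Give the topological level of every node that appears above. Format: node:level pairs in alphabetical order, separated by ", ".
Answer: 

Answer: A:0, B:0, C:1, D:1, E:1, F:2

Derivation:
Op 1: add_edge(B, E). Edges now: 1
Op 2: add_edge(B, D). Edges now: 2
Op 3: add_edge(A, C). Edges now: 3
Op 4: add_edge(D, F). Edges now: 4
Compute levels (Kahn BFS):
  sources (in-degree 0): A, B
  process A: level=0
    A->C: in-degree(C)=0, level(C)=1, enqueue
  process B: level=0
    B->D: in-degree(D)=0, level(D)=1, enqueue
    B->E: in-degree(E)=0, level(E)=1, enqueue
  process C: level=1
  process D: level=1
    D->F: in-degree(F)=0, level(F)=2, enqueue
  process E: level=1
  process F: level=2
All levels: A:0, B:0, C:1, D:1, E:1, F:2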